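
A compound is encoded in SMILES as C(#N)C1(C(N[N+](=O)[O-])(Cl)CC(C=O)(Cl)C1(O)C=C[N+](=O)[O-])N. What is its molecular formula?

Heavy atoms from the SMILES: 9 C, 2 Cl, 5 N, 6 O.
Implicit hydrogens by atom environment:
  5 × C: no H
  3 × C: 1 H each → 3
  3 × O: no H
  2 × Cl: no H
  2 × N (charge +1): no H
  2 × O (charge -1): no H
  1 × C: 2 H
  1 × N: 2 H
  1 × N: 1 H
  1 × N: no H
  1 × O: 1 H
  Total hydrogens = 9.
Molecular formula: C9H9Cl2N5O6

C9H9Cl2N5O6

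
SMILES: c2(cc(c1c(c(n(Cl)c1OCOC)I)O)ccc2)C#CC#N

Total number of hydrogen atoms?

10

Hydrogens are implicit in SMILES; fill each atom to its normal valence:
  6 × C (aromatic): no H
  4 × C (aromatic): 1 H each → 4
  3 × C: no H
  2 × O: no H
  1 × C: 3 H
  1 × C: 2 H
  1 × Cl: no H
  1 × I: no H
  1 × N (aromatic): no H
  1 × N: no H
  1 × O: 1 H
  Total hydrogens = 10.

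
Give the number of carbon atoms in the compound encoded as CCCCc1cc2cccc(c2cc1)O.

14

The symbol for carbon appears 14 times in the SMILES. Lowercase c denotes aromatic carbon and counts toward C.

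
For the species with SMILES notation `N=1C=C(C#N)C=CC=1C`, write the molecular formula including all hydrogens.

Heavy atoms from the SMILES: 7 C, 2 N.
Implicit hydrogens by atom environment:
  3 × C (aromatic): 1 H each → 3
  2 × C (aromatic): no H
  1 × C: 3 H
  1 × C: no H
  1 × N (aromatic): no H
  1 × N: no H
  Total hydrogens = 6.
Molecular formula: C7H6N2

C7H6N2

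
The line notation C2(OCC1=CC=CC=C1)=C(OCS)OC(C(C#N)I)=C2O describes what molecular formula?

C14H12INO4S

Heavy atoms from the SMILES: 14 C, 1 I, 1 N, 4 O, 1 S.
Implicit hydrogens by atom environment:
  5 × C (aromatic): 1 H each → 5
  5 × C (aromatic): no H
  2 × C: 2 H each → 4
  2 × O: no H
  1 × C: 1 H
  1 × C: no H
  1 × I: no H
  1 × N: no H
  1 × O: 1 H
  1 × O (aromatic): no H
  1 × S: 1 H
  Total hydrogens = 12.
Molecular formula: C14H12INO4S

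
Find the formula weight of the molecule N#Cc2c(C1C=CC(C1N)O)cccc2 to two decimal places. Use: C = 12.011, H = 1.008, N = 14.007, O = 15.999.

Molecular formula: C12H12N2O.
M = 12×12.011 + 12×1.008 + 2×14.007 + 1×15.999 = 200.24 g/mol.

200.24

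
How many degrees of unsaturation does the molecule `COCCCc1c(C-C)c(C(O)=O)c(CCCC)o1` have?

4

Molecular formula from the SMILES: C15H24O4.
DoU = (2C + 2 + N − H − X)/2 = (2·15 + 2 + 0 − 24 − 0)/2 = 8/2 = 4.
(Structurally: 1 ring(s) + 3 π bond(s) = 4.)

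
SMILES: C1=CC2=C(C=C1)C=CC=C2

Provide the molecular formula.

Heavy atoms from the SMILES: 10 C.
Implicit hydrogens by atom environment:
  8 × C (aromatic): 1 H each → 8
  2 × C (aromatic): no H
  Total hydrogens = 8.
Molecular formula: C10H8

C10H8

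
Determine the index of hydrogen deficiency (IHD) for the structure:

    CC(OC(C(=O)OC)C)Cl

1

Molecular formula from the SMILES: C6H11ClO3.
DoU = (2C + 2 + N − H − X)/2 = (2·6 + 2 + 0 − 11 − 1)/2 = 2/2 = 1.
(Structurally: 0 ring(s) + 1 π bond(s) = 1.)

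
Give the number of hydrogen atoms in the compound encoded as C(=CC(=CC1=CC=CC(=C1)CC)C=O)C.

16

Hydrogens are implicit in SMILES; fill each atom to its normal valence:
  4 × C: 1 H each → 4
  4 × C (aromatic): 1 H each → 4
  2 × C: 3 H each → 6
  2 × C (aromatic): no H
  1 × C: 2 H
  1 × C: no H
  1 × O: no H
  Total hydrogens = 16.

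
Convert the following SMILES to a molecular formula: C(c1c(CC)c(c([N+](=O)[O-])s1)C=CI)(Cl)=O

C9H7ClINO3S

Heavy atoms from the SMILES: 9 C, 1 Cl, 1 I, 1 N, 3 O, 1 S.
Implicit hydrogens by atom environment:
  4 × C (aromatic): no H
  2 × C: 1 H each → 2
  2 × O: no H
  1 × C: 3 H
  1 × C: 2 H
  1 × C: no H
  1 × Cl: no H
  1 × I: no H
  1 × N (charge +1): no H
  1 × O (charge -1): no H
  1 × S (aromatic): no H
  Total hydrogens = 7.
Molecular formula: C9H7ClINO3S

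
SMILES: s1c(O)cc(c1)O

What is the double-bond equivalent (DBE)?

3

Molecular formula from the SMILES: C4H4O2S.
DoU = (2C + 2 + N − H − X)/2 = (2·4 + 2 + 0 − 4 − 0)/2 = 6/2 = 3.
(Structurally: 1 ring(s) + 2 π bond(s) = 3.)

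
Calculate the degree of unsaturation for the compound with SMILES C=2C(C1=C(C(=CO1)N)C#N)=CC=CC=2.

9

Molecular formula from the SMILES: C11H8N2O.
DoU = (2C + 2 + N − H − X)/2 = (2·11 + 2 + 2 − 8 − 0)/2 = 18/2 = 9.
(Structurally: 2 ring(s) + 7 π bond(s) = 9.)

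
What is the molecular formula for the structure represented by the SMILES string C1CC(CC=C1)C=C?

Heavy atoms from the SMILES: 8 C.
Implicit hydrogens by atom environment:
  4 × C: 2 H each → 8
  4 × C: 1 H each → 4
  Total hydrogens = 12.
Molecular formula: C8H12

C8H12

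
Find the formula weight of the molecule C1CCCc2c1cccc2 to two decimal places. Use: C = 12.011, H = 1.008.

Molecular formula: C10H12.
M = 10×12.011 + 12×1.008 = 132.21 g/mol.

132.21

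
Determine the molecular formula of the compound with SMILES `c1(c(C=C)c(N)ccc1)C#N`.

Heavy atoms from the SMILES: 9 C, 2 N.
Implicit hydrogens by atom environment:
  3 × C (aromatic): 1 H each → 3
  3 × C (aromatic): no H
  1 × C: 2 H
  1 × C: 1 H
  1 × C: no H
  1 × N: 2 H
  1 × N: no H
  Total hydrogens = 8.
Molecular formula: C9H8N2

C9H8N2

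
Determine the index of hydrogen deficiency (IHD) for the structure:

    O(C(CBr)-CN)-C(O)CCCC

0

Molecular formula from the SMILES: C8H18BrNO2.
DoU = (2C + 2 + N − H − X)/2 = (2·8 + 2 + 1 − 18 − 1)/2 = 0/2 = 0.
(Structurally: 0 ring(s) + 0 π bond(s) = 0.)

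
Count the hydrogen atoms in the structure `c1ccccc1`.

6

Hydrogens are implicit in SMILES; fill each atom to its normal valence:
  6 × C (aromatic): 1 H each → 6
  Total hydrogens = 6.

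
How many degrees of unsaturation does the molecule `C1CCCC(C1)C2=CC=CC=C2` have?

5

Molecular formula from the SMILES: C12H16.
DoU = (2C + 2 + N − H − X)/2 = (2·12 + 2 + 0 − 16 − 0)/2 = 10/2 = 5.
(Structurally: 2 ring(s) + 3 π bond(s) = 5.)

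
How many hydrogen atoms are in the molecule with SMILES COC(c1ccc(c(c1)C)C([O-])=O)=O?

9

Hydrogens are implicit in SMILES; fill each atom to its normal valence:
  3 × C (aromatic): 1 H each → 3
  3 × C (aromatic): no H
  3 × O: no H
  2 × C: 3 H each → 6
  2 × C: no H
  1 × O (charge -1): no H
  Total hydrogens = 9.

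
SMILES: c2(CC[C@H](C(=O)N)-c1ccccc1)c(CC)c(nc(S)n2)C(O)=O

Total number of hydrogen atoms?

Hydrogens are implicit in SMILES; fill each atom to its normal valence:
  5 × C (aromatic): 1 H each → 5
  5 × C (aromatic): no H
  3 × C: 2 H each → 6
  2 × C: no H
  2 × N (aromatic): no H
  2 × O: no H
  1 × C: 3 H
  1 × C: 1 H
  1 × N: 2 H
  1 × O: 1 H
  1 × S: 1 H
  Total hydrogens = 19.

19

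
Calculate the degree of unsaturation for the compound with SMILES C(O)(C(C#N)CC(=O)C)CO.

Molecular formula from the SMILES: C7H11NO3.
DoU = (2C + 2 + N − H − X)/2 = (2·7 + 2 + 1 − 11 − 0)/2 = 6/2 = 3.
(Structurally: 0 ring(s) + 3 π bond(s) = 3.)

3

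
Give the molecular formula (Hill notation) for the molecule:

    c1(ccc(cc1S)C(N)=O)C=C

C9H9NOS

Heavy atoms from the SMILES: 9 C, 1 N, 1 O, 1 S.
Implicit hydrogens by atom environment:
  3 × C (aromatic): 1 H each → 3
  3 × C (aromatic): no H
  1 × C: 2 H
  1 × C: 1 H
  1 × C: no H
  1 × N: 2 H
  1 × O: no H
  1 × S: 1 H
  Total hydrogens = 9.
Molecular formula: C9H9NOS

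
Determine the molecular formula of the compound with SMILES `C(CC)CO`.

Heavy atoms from the SMILES: 4 C, 1 O.
Implicit hydrogens by atom environment:
  3 × C: 2 H each → 6
  1 × C: 3 H
  1 × O: 1 H
  Total hydrogens = 10.
Molecular formula: C4H10O

C4H10O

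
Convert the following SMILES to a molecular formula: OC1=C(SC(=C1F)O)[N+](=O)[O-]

Heavy atoms from the SMILES: 4 C, 1 F, 1 N, 4 O, 1 S.
Implicit hydrogens by atom environment:
  4 × C (aromatic): no H
  2 × O: 1 H each → 2
  1 × F: no H
  1 × N (charge +1): no H
  1 × O: no H
  1 × O (charge -1): no H
  1 × S (aromatic): no H
  Total hydrogens = 2.
Molecular formula: C4H2FNO4S

C4H2FNO4S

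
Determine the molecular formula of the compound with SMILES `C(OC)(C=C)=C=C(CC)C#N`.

Heavy atoms from the SMILES: 9 C, 1 N, 1 O.
Implicit hydrogens by atom environment:
  4 × C: no H
  2 × C: 3 H each → 6
  2 × C: 2 H each → 4
  1 × C: 1 H
  1 × N: no H
  1 × O: no H
  Total hydrogens = 11.
Molecular formula: C9H11NO

C9H11NO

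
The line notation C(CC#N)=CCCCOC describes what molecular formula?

Heavy atoms from the SMILES: 8 C, 1 N, 1 O.
Implicit hydrogens by atom environment:
  4 × C: 2 H each → 8
  2 × C: 1 H each → 2
  1 × C: 3 H
  1 × C: no H
  1 × N: no H
  1 × O: no H
  Total hydrogens = 13.
Molecular formula: C8H13NO

C8H13NO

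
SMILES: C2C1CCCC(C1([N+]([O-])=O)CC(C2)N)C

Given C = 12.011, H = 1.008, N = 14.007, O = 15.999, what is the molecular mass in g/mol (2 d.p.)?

Molecular formula: C11H20N2O2.
M = 11×12.011 + 20×1.008 + 2×14.007 + 2×15.999 = 212.29 g/mol.

212.29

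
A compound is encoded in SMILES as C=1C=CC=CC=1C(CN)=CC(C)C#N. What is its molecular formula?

Heavy atoms from the SMILES: 12 C, 2 N.
Implicit hydrogens by atom environment:
  5 × C (aromatic): 1 H each → 5
  2 × C: 1 H each → 2
  2 × C: no H
  1 × C: 3 H
  1 × C: 2 H
  1 × C (aromatic): no H
  1 × N: 2 H
  1 × N: no H
  Total hydrogens = 14.
Molecular formula: C12H14N2

C12H14N2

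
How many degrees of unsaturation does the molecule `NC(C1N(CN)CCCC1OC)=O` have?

Molecular formula from the SMILES: C8H17N3O2.
DoU = (2C + 2 + N − H − X)/2 = (2·8 + 2 + 3 − 17 − 0)/2 = 4/2 = 2.
(Structurally: 1 ring(s) + 1 π bond(s) = 2.)

2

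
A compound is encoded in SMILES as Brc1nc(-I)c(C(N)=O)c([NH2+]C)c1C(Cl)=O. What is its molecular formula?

C8H7BrClIN3O2+

Heavy atoms from the SMILES: 1 Br, 8 C, 1 Cl, 1 I, 3 N, 2 O.
Implicit hydrogens by atom environment:
  5 × C (aromatic): no H
  2 × C: no H
  2 × O: no H
  1 × Br: no H
  1 × C: 3 H
  1 × Cl: no H
  1 × I: no H
  1 × N (charge +1): 2 H
  1 × N: 2 H
  1 × N (aromatic): no H
  Total hydrogens = 7.
Net charge +1.
Molecular formula: C8H7BrClIN3O2+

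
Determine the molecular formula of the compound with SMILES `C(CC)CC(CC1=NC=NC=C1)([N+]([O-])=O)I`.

Heavy atoms from the SMILES: 10 C, 1 I, 3 N, 2 O.
Implicit hydrogens by atom environment:
  4 × C: 2 H each → 8
  3 × C (aromatic): 1 H each → 3
  2 × N (aromatic): no H
  1 × C: 3 H
  1 × C (aromatic): no H
  1 × C: no H
  1 × I: no H
  1 × N (charge +1): no H
  1 × O: no H
  1 × O (charge -1): no H
  Total hydrogens = 14.
Molecular formula: C10H14IN3O2

C10H14IN3O2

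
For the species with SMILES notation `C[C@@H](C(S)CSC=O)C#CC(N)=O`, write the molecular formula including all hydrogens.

Heavy atoms from the SMILES: 8 C, 1 N, 2 O, 2 S.
Implicit hydrogens by atom environment:
  3 × C: 1 H each → 3
  3 × C: no H
  2 × O: no H
  1 × C: 3 H
  1 × C: 2 H
  1 × N: 2 H
  1 × S: 1 H
  1 × S: no H
  Total hydrogens = 11.
Molecular formula: C8H11NO2S2

C8H11NO2S2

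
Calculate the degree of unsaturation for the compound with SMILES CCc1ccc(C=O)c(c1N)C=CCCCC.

6

Molecular formula from the SMILES: C15H21NO.
DoU = (2C + 2 + N − H − X)/2 = (2·15 + 2 + 1 − 21 − 0)/2 = 12/2 = 6.
(Structurally: 1 ring(s) + 5 π bond(s) = 6.)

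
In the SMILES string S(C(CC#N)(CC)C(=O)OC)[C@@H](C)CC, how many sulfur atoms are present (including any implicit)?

The symbol for sulfur appears 1 time in the SMILES.

1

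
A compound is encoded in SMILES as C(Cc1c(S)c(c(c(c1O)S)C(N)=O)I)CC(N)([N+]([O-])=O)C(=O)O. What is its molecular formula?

Heavy atoms from the SMILES: 12 C, 1 I, 3 N, 6 O, 2 S.
Implicit hydrogens by atom environment:
  6 × C (aromatic): no H
  3 × C: 2 H each → 6
  3 × C: no H
  3 × O: no H
  2 × N: 2 H each → 4
  2 × O: 1 H each → 2
  2 × S: 1 H each → 2
  1 × I: no H
  1 × N (charge +1): no H
  1 × O (charge -1): no H
  Total hydrogens = 14.
Molecular formula: C12H14IN3O6S2

C12H14IN3O6S2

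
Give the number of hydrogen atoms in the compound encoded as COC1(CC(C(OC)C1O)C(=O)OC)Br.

15

Hydrogens are implicit in SMILES; fill each atom to its normal valence:
  4 × O: no H
  3 × C: 3 H each → 9
  3 × C: 1 H each → 3
  2 × C: no H
  1 × Br: no H
  1 × C: 2 H
  1 × O: 1 H
  Total hydrogens = 15.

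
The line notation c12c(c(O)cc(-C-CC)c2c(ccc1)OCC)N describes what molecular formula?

Heavy atoms from the SMILES: 15 C, 1 N, 2 O.
Implicit hydrogens by atom environment:
  6 × C (aromatic): no H
  4 × C (aromatic): 1 H each → 4
  3 × C: 2 H each → 6
  2 × C: 3 H each → 6
  1 × N: 2 H
  1 × O: 1 H
  1 × O: no H
  Total hydrogens = 19.
Molecular formula: C15H19NO2

C15H19NO2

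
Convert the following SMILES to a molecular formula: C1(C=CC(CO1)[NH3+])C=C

Heavy atoms from the SMILES: 7 C, 1 N, 1 O.
Implicit hydrogens by atom environment:
  5 × C: 1 H each → 5
  2 × C: 2 H each → 4
  1 × N (charge +1): 3 H
  1 × O: no H
  Total hydrogens = 12.
Net charge +1.
Molecular formula: C7H12NO+

C7H12NO+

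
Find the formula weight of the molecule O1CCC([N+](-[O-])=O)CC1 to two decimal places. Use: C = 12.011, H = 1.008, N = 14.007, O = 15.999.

131.13

Molecular formula: C5H9NO3.
M = 5×12.011 + 9×1.008 + 1×14.007 + 3×15.999 = 131.13 g/mol.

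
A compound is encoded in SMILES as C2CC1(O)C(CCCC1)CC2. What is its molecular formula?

C10H18O

Heavy atoms from the SMILES: 10 C, 1 O.
Implicit hydrogens by atom environment:
  8 × C: 2 H each → 16
  1 × C: 1 H
  1 × C: no H
  1 × O: 1 H
  Total hydrogens = 18.
Molecular formula: C10H18O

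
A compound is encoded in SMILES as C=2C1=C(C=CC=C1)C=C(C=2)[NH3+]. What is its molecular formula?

Heavy atoms from the SMILES: 10 C, 1 N.
Implicit hydrogens by atom environment:
  7 × C (aromatic): 1 H each → 7
  3 × C (aromatic): no H
  1 × N (charge +1): 3 H
  Total hydrogens = 10.
Net charge +1.
Molecular formula: C10H10N+

C10H10N+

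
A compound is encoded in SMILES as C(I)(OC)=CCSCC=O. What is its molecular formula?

C6H9IO2S

Heavy atoms from the SMILES: 6 C, 1 I, 2 O, 1 S.
Implicit hydrogens by atom environment:
  2 × C: 2 H each → 4
  2 × C: 1 H each → 2
  2 × O: no H
  1 × C: 3 H
  1 × C: no H
  1 × I: no H
  1 × S: no H
  Total hydrogens = 9.
Molecular formula: C6H9IO2S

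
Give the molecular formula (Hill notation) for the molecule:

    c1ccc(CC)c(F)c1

Heavy atoms from the SMILES: 8 C, 1 F.
Implicit hydrogens by atom environment:
  4 × C (aromatic): 1 H each → 4
  2 × C (aromatic): no H
  1 × C: 3 H
  1 × C: 2 H
  1 × F: no H
  Total hydrogens = 9.
Molecular formula: C8H9F

C8H9F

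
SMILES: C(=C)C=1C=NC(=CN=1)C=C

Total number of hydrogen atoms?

8

Hydrogens are implicit in SMILES; fill each atom to its normal valence:
  2 × C: 2 H each → 4
  2 × C (aromatic): 1 H each → 2
  2 × C: 1 H each → 2
  2 × C (aromatic): no H
  2 × N (aromatic): no H
  Total hydrogens = 8.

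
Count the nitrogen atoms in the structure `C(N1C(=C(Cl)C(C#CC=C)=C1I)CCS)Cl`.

The symbol for nitrogen appears 1 time in the SMILES.

1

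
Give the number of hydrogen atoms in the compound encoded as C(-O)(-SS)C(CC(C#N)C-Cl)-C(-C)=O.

Hydrogens are implicit in SMILES; fill each atom to its normal valence:
  3 × C: 1 H each → 3
  2 × C: 2 H each → 4
  2 × C: no H
  1 × C: 3 H
  1 × Cl: no H
  1 × N: no H
  1 × O: 1 H
  1 × O: no H
  1 × S: 1 H
  1 × S: no H
  Total hydrogens = 12.

12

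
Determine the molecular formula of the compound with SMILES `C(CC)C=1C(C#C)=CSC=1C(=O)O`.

C10H10O2S

Heavy atoms from the SMILES: 10 C, 2 O, 1 S.
Implicit hydrogens by atom environment:
  3 × C (aromatic): no H
  2 × C: 2 H each → 4
  2 × C: no H
  1 × C: 3 H
  1 × C (aromatic): 1 H
  1 × C: 1 H
  1 × O: 1 H
  1 × O: no H
  1 × S (aromatic): no H
  Total hydrogens = 10.
Molecular formula: C10H10O2S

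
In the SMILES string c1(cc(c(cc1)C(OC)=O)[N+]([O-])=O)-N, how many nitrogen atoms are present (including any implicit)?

2

The symbol for nitrogen appears 2 times in the SMILES.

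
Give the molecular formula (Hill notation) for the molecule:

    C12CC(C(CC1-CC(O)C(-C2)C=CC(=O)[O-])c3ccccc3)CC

Heavy atoms from the SMILES: 21 C, 3 O.
Implicit hydrogens by atom environment:
  8 × C: 1 H each → 8
  5 × C: 2 H each → 10
  5 × C (aromatic): 1 H each → 5
  1 × C: 3 H
  1 × C: no H
  1 × C (aromatic): no H
  1 × O: 1 H
  1 × O: no H
  1 × O (charge -1): no H
  Total hydrogens = 27.
Net charge -1.
Molecular formula: C21H27O3-

C21H27O3-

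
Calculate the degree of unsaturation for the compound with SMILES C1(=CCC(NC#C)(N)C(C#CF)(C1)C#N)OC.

8

Molecular formula from the SMILES: C12H12FN3O.
DoU = (2C + 2 + N − H − X)/2 = (2·12 + 2 + 3 − 12 − 1)/2 = 16/2 = 8.
(Structurally: 1 ring(s) + 7 π bond(s) = 8.)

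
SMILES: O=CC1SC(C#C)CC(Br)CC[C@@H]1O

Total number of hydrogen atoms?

Hydrogens are implicit in SMILES; fill each atom to its normal valence:
  6 × C: 1 H each → 6
  3 × C: 2 H each → 6
  1 × Br: no H
  1 × C: no H
  1 × O: 1 H
  1 × O: no H
  1 × S: no H
  Total hydrogens = 13.

13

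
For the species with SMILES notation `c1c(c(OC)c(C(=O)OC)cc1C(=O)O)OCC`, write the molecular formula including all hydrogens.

C12H14O6

Heavy atoms from the SMILES: 12 C, 6 O.
Implicit hydrogens by atom environment:
  5 × O: no H
  4 × C (aromatic): no H
  3 × C: 3 H each → 9
  2 × C (aromatic): 1 H each → 2
  2 × C: no H
  1 × C: 2 H
  1 × O: 1 H
  Total hydrogens = 14.
Molecular formula: C12H14O6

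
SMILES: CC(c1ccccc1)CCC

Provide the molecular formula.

Heavy atoms from the SMILES: 11 C.
Implicit hydrogens by atom environment:
  5 × C (aromatic): 1 H each → 5
  2 × C: 3 H each → 6
  2 × C: 2 H each → 4
  1 × C: 1 H
  1 × C (aromatic): no H
  Total hydrogens = 16.
Molecular formula: C11H16

C11H16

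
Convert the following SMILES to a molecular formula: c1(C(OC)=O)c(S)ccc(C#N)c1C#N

Heavy atoms from the SMILES: 10 C, 2 N, 2 O, 1 S.
Implicit hydrogens by atom environment:
  4 × C (aromatic): no H
  3 × C: no H
  2 × C (aromatic): 1 H each → 2
  2 × N: no H
  2 × O: no H
  1 × C: 3 H
  1 × S: 1 H
  Total hydrogens = 6.
Molecular formula: C10H6N2O2S

C10H6N2O2S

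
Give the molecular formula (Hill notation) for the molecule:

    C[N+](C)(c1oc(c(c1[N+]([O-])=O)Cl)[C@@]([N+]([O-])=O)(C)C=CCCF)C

Heavy atoms from the SMILES: 13 C, 1 Cl, 1 F, 3 N, 5 O.
Implicit hydrogens by atom environment:
  4 × C: 3 H each → 12
  4 × C (aromatic): no H
  3 × N (charge +1): no H
  2 × C: 2 H each → 4
  2 × C: 1 H each → 2
  2 × O: no H
  2 × O (charge -1): no H
  1 × C: no H
  1 × Cl: no H
  1 × F: no H
  1 × O (aromatic): no H
  Total hydrogens = 18.
Net charge +1.
Molecular formula: C13H18ClFN3O5+

C13H18ClFN3O5+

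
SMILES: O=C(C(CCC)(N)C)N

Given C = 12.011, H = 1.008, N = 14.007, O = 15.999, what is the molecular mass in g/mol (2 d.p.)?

Molecular formula: C6H14N2O.
M = 6×12.011 + 14×1.008 + 2×14.007 + 1×15.999 = 130.19 g/mol.

130.19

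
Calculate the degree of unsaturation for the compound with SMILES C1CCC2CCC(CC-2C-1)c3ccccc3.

6

Molecular formula from the SMILES: C16H22.
DoU = (2C + 2 + N − H − X)/2 = (2·16 + 2 + 0 − 22 − 0)/2 = 12/2 = 6.
(Structurally: 3 ring(s) + 3 π bond(s) = 6.)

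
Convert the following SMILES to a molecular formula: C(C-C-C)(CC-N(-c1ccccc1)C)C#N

Heavy atoms from the SMILES: 14 C, 2 N.
Implicit hydrogens by atom environment:
  5 × C (aromatic): 1 H each → 5
  4 × C: 2 H each → 8
  2 × C: 3 H each → 6
  2 × N: no H
  1 × C: 1 H
  1 × C: no H
  1 × C (aromatic): no H
  Total hydrogens = 20.
Molecular formula: C14H20N2

C14H20N2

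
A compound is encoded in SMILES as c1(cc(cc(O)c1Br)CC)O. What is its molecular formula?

Heavy atoms from the SMILES: 1 Br, 8 C, 2 O.
Implicit hydrogens by atom environment:
  4 × C (aromatic): no H
  2 × C (aromatic): 1 H each → 2
  2 × O: 1 H each → 2
  1 × Br: no H
  1 × C: 3 H
  1 × C: 2 H
  Total hydrogens = 9.
Molecular formula: C8H9BrO2

C8H9BrO2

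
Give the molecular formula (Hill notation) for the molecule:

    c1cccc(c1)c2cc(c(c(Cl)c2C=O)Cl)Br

C13H7BrCl2O

Heavy atoms from the SMILES: 1 Br, 13 C, 2 Cl, 1 O.
Implicit hydrogens by atom environment:
  6 × C (aromatic): 1 H each → 6
  6 × C (aromatic): no H
  2 × Cl: no H
  1 × Br: no H
  1 × C: 1 H
  1 × O: no H
  Total hydrogens = 7.
Molecular formula: C13H7BrCl2O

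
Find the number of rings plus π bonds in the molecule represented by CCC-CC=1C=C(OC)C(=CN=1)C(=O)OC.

Molecular formula from the SMILES: C12H17NO3.
DoU = (2C + 2 + N − H − X)/2 = (2·12 + 2 + 1 − 17 − 0)/2 = 10/2 = 5.
(Structurally: 1 ring(s) + 4 π bond(s) = 5.)

5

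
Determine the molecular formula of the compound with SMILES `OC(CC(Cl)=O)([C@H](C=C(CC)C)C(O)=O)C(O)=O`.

Heavy atoms from the SMILES: 11 C, 1 Cl, 6 O.
Implicit hydrogens by atom environment:
  5 × C: no H
  3 × O: 1 H each → 3
  3 × O: no H
  2 × C: 3 H each → 6
  2 × C: 2 H each → 4
  2 × C: 1 H each → 2
  1 × Cl: no H
  Total hydrogens = 15.
Molecular formula: C11H15ClO6

C11H15ClO6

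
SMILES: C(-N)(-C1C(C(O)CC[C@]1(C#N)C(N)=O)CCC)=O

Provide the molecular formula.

C12H19N3O3

Heavy atoms from the SMILES: 12 C, 3 N, 3 O.
Implicit hydrogens by atom environment:
  4 × C: 2 H each → 8
  4 × C: no H
  3 × C: 1 H each → 3
  2 × N: 2 H each → 4
  2 × O: no H
  1 × C: 3 H
  1 × N: no H
  1 × O: 1 H
  Total hydrogens = 19.
Molecular formula: C12H19N3O3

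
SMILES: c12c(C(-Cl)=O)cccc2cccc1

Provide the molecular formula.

Heavy atoms from the SMILES: 11 C, 1 Cl, 1 O.
Implicit hydrogens by atom environment:
  7 × C (aromatic): 1 H each → 7
  3 × C (aromatic): no H
  1 × C: no H
  1 × Cl: no H
  1 × O: no H
  Total hydrogens = 7.
Molecular formula: C11H7ClO

C11H7ClO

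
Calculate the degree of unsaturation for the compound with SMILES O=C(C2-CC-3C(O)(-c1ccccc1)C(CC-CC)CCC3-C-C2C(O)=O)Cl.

8

Molecular formula from the SMILES: C22H29ClO4.
DoU = (2C + 2 + N − H − X)/2 = (2·22 + 2 + 0 − 29 − 1)/2 = 16/2 = 8.
(Structurally: 3 ring(s) + 5 π bond(s) = 8.)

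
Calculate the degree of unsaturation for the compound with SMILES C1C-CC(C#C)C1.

Molecular formula from the SMILES: C7H10.
DoU = (2C + 2 + N − H − X)/2 = (2·7 + 2 + 0 − 10 − 0)/2 = 6/2 = 3.
(Structurally: 1 ring(s) + 2 π bond(s) = 3.)

3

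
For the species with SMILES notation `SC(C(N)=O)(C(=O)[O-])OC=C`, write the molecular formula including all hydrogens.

Heavy atoms from the SMILES: 5 C, 1 N, 4 O, 1 S.
Implicit hydrogens by atom environment:
  3 × C: no H
  3 × O: no H
  1 × C: 2 H
  1 × C: 1 H
  1 × N: 2 H
  1 × O (charge -1): no H
  1 × S: 1 H
  Total hydrogens = 6.
Net charge -1.
Molecular formula: C5H6NO4S-

C5H6NO4S-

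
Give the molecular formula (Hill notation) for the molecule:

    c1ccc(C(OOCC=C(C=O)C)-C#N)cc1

Heavy atoms from the SMILES: 13 C, 1 N, 3 O.
Implicit hydrogens by atom environment:
  5 × C (aromatic): 1 H each → 5
  3 × C: 1 H each → 3
  3 × O: no H
  2 × C: no H
  1 × C: 3 H
  1 × C: 2 H
  1 × C (aromatic): no H
  1 × N: no H
  Total hydrogens = 13.
Molecular formula: C13H13NO3

C13H13NO3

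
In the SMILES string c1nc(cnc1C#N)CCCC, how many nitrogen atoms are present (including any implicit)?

3

The symbol for nitrogen appears 3 times in the SMILES.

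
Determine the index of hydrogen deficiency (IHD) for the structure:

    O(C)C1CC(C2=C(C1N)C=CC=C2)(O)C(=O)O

Molecular formula from the SMILES: C12H15NO4.
DoU = (2C + 2 + N − H − X)/2 = (2·12 + 2 + 1 − 15 − 0)/2 = 12/2 = 6.
(Structurally: 2 ring(s) + 4 π bond(s) = 6.)

6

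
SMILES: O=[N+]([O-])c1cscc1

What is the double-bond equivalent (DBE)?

4

Molecular formula from the SMILES: C4H3NO2S.
DoU = (2C + 2 + N − H − X)/2 = (2·4 + 2 + 1 − 3 − 0)/2 = 8/2 = 4.
(Structurally: 1 ring(s) + 3 π bond(s) = 4.)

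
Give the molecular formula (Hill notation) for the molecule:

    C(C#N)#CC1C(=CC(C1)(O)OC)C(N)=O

C10H10N2O3

Heavy atoms from the SMILES: 10 C, 2 N, 3 O.
Implicit hydrogens by atom environment:
  6 × C: no H
  2 × C: 1 H each → 2
  2 × O: no H
  1 × C: 3 H
  1 × C: 2 H
  1 × N: 2 H
  1 × N: no H
  1 × O: 1 H
  Total hydrogens = 10.
Molecular formula: C10H10N2O3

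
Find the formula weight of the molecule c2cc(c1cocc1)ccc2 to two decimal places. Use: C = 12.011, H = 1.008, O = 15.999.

144.17

Molecular formula: C10H8O.
M = 10×12.011 + 8×1.008 + 1×15.999 = 144.17 g/mol.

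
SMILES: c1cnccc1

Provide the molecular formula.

C5H5N

Heavy atoms from the SMILES: 5 C, 1 N.
Implicit hydrogens by atom environment:
  5 × C (aromatic): 1 H each → 5
  1 × N (aromatic): no H
  Total hydrogens = 5.
Molecular formula: C5H5N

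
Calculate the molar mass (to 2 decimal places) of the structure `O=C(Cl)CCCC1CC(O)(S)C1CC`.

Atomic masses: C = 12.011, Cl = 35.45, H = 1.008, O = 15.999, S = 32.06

Molecular formula: C10H17ClO2S.
M = 10×12.011 + 1×35.45 + 17×1.008 + 2×15.999 + 1×32.06 = 236.75 g/mol.

236.75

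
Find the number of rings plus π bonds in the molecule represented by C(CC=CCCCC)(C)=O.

2

Molecular formula from the SMILES: C9H16O.
DoU = (2C + 2 + N − H − X)/2 = (2·9 + 2 + 0 − 16 − 0)/2 = 4/2 = 2.
(Structurally: 0 ring(s) + 2 π bond(s) = 2.)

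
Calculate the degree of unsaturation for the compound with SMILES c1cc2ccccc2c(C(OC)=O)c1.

8

Molecular formula from the SMILES: C12H10O2.
DoU = (2C + 2 + N − H − X)/2 = (2·12 + 2 + 0 − 10 − 0)/2 = 16/2 = 8.
(Structurally: 2 ring(s) + 6 π bond(s) = 8.)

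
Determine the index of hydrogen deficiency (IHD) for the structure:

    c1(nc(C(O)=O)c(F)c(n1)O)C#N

7

Molecular formula from the SMILES: C6H2FN3O3.
DoU = (2C + 2 + N − H − X)/2 = (2·6 + 2 + 3 − 2 − 1)/2 = 14/2 = 7.
(Structurally: 1 ring(s) + 6 π bond(s) = 7.)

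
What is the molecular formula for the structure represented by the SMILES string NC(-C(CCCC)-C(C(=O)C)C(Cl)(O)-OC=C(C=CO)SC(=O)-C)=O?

Heavy atoms from the SMILES: 16 C, 1 Cl, 1 N, 6 O, 1 S.
Implicit hydrogens by atom environment:
  5 × C: 1 H each → 5
  5 × C: no H
  4 × O: no H
  3 × C: 3 H each → 9
  3 × C: 2 H each → 6
  2 × O: 1 H each → 2
  1 × Cl: no H
  1 × N: 2 H
  1 × S: no H
  Total hydrogens = 24.
Molecular formula: C16H24ClNO6S

C16H24ClNO6S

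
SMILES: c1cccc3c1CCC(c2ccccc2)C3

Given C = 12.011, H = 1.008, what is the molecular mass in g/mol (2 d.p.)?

Molecular formula: C16H16.
M = 16×12.011 + 16×1.008 = 208.30 g/mol.

208.30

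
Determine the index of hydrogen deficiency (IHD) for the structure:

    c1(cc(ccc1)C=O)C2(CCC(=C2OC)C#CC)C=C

Molecular formula from the SMILES: C18H18O2.
DoU = (2C + 2 + N − H − X)/2 = (2·18 + 2 + 0 − 18 − 0)/2 = 20/2 = 10.
(Structurally: 2 ring(s) + 8 π bond(s) = 10.)

10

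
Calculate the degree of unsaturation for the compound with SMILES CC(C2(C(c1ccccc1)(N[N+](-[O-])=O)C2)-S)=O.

7

Molecular formula from the SMILES: C11H12N2O3S.
DoU = (2C + 2 + N − H − X)/2 = (2·11 + 2 + 2 − 12 − 0)/2 = 14/2 = 7.
(Structurally: 2 ring(s) + 5 π bond(s) = 7.)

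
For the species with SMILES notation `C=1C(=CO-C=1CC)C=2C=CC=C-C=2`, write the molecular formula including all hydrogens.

C12H12O

Heavy atoms from the SMILES: 12 C, 1 O.
Implicit hydrogens by atom environment:
  7 × C (aromatic): 1 H each → 7
  3 × C (aromatic): no H
  1 × C: 3 H
  1 × C: 2 H
  1 × O (aromatic): no H
  Total hydrogens = 12.
Molecular formula: C12H12O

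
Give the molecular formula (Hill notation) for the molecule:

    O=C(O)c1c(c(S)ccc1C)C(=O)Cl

C9H7ClO3S

Heavy atoms from the SMILES: 9 C, 1 Cl, 3 O, 1 S.
Implicit hydrogens by atom environment:
  4 × C (aromatic): no H
  2 × C (aromatic): 1 H each → 2
  2 × C: no H
  2 × O: no H
  1 × C: 3 H
  1 × Cl: no H
  1 × O: 1 H
  1 × S: 1 H
  Total hydrogens = 7.
Molecular formula: C9H7ClO3S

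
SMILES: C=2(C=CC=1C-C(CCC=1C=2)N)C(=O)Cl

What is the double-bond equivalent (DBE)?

6

Molecular formula from the SMILES: C11H12ClNO.
DoU = (2C + 2 + N − H − X)/2 = (2·11 + 2 + 1 − 12 − 1)/2 = 12/2 = 6.
(Structurally: 2 ring(s) + 4 π bond(s) = 6.)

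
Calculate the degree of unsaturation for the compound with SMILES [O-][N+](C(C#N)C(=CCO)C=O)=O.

5

Molecular formula from the SMILES: C6H6N2O4.
DoU = (2C + 2 + N − H − X)/2 = (2·6 + 2 + 2 − 6 − 0)/2 = 10/2 = 5.
(Structurally: 0 ring(s) + 5 π bond(s) = 5.)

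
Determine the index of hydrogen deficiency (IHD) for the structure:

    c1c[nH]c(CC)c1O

Molecular formula from the SMILES: C6H9NO.
DoU = (2C + 2 + N − H − X)/2 = (2·6 + 2 + 1 − 9 − 0)/2 = 6/2 = 3.
(Structurally: 1 ring(s) + 2 π bond(s) = 3.)

3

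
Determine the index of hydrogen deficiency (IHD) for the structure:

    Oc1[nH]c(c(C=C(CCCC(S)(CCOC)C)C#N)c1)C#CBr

8

Molecular formula from the SMILES: C17H21BrN2O2S.
DoU = (2C + 2 + N − H − X)/2 = (2·17 + 2 + 2 − 21 − 1)/2 = 16/2 = 8.
(Structurally: 1 ring(s) + 7 π bond(s) = 8.)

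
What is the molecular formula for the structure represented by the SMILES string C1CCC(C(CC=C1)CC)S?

Heavy atoms from the SMILES: 10 C, 1 S.
Implicit hydrogens by atom environment:
  5 × C: 2 H each → 10
  4 × C: 1 H each → 4
  1 × C: 3 H
  1 × S: 1 H
  Total hydrogens = 18.
Molecular formula: C10H18S

C10H18S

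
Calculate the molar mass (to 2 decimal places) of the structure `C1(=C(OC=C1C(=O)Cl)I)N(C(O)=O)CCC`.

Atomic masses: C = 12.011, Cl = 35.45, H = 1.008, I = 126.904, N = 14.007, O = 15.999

Molecular formula: C9H9ClINO4.
M = 9×12.011 + 1×35.45 + 9×1.008 + 1×126.904 + 1×14.007 + 4×15.999 = 357.53 g/mol.

357.53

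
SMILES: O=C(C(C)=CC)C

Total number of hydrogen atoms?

Hydrogens are implicit in SMILES; fill each atom to its normal valence:
  3 × C: 3 H each → 9
  2 × C: no H
  1 × C: 1 H
  1 × O: no H
  Total hydrogens = 10.

10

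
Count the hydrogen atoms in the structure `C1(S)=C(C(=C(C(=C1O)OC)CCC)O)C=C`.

16

Hydrogens are implicit in SMILES; fill each atom to its normal valence:
  6 × C (aromatic): no H
  3 × C: 2 H each → 6
  2 × C: 3 H each → 6
  2 × O: 1 H each → 2
  1 × C: 1 H
  1 × O: no H
  1 × S: 1 H
  Total hydrogens = 16.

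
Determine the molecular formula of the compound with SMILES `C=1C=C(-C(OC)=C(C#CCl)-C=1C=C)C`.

Heavy atoms from the SMILES: 12 C, 1 Cl, 1 O.
Implicit hydrogens by atom environment:
  4 × C (aromatic): no H
  2 × C: 3 H each → 6
  2 × C (aromatic): 1 H each → 2
  2 × C: no H
  1 × C: 2 H
  1 × C: 1 H
  1 × Cl: no H
  1 × O: no H
  Total hydrogens = 11.
Molecular formula: C12H11ClO

C12H11ClO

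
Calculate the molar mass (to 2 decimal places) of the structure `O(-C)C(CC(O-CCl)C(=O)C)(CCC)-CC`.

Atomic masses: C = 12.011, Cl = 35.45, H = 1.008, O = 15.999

Molecular formula: C12H23ClO3.
M = 12×12.011 + 1×35.45 + 23×1.008 + 3×15.999 = 250.76 g/mol.

250.76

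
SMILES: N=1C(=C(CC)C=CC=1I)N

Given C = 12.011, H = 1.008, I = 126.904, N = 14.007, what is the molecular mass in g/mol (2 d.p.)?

Molecular formula: C7H9IN2.
M = 7×12.011 + 9×1.008 + 1×126.904 + 2×14.007 = 248.07 g/mol.

248.07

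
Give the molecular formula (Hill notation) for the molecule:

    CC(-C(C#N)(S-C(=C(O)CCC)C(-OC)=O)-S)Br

Heavy atoms from the SMILES: 1 Br, 11 C, 1 N, 3 O, 2 S.
Implicit hydrogens by atom environment:
  5 × C: no H
  3 × C: 3 H each → 9
  2 × C: 2 H each → 4
  2 × O: no H
  1 × Br: no H
  1 × C: 1 H
  1 × N: no H
  1 × O: 1 H
  1 × S: 1 H
  1 × S: no H
  Total hydrogens = 16.
Molecular formula: C11H16BrNO3S2

C11H16BrNO3S2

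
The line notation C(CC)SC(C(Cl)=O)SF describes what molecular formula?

Heavy atoms from the SMILES: 5 C, 1 Cl, 1 F, 1 O, 2 S.
Implicit hydrogens by atom environment:
  2 × C: 2 H each → 4
  2 × S: no H
  1 × C: 3 H
  1 × C: 1 H
  1 × C: no H
  1 × Cl: no H
  1 × F: no H
  1 × O: no H
  Total hydrogens = 8.
Molecular formula: C5H8ClFOS2

C5H8ClFOS2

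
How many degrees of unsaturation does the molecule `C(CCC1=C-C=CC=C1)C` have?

4

Molecular formula from the SMILES: C10H14.
DoU = (2C + 2 + N − H − X)/2 = (2·10 + 2 + 0 − 14 − 0)/2 = 8/2 = 4.
(Structurally: 1 ring(s) + 3 π bond(s) = 4.)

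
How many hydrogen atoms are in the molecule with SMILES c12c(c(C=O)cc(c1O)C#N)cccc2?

Hydrogens are implicit in SMILES; fill each atom to its normal valence:
  5 × C (aromatic): 1 H each → 5
  5 × C (aromatic): no H
  1 × C: 1 H
  1 × C: no H
  1 × N: no H
  1 × O: 1 H
  1 × O: no H
  Total hydrogens = 7.

7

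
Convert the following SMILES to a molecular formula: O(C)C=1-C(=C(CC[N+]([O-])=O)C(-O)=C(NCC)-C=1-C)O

Heavy atoms from the SMILES: 12 C, 2 N, 5 O.
Implicit hydrogens by atom environment:
  6 × C (aromatic): no H
  3 × C: 3 H each → 9
  3 × C: 2 H each → 6
  2 × O: 1 H each → 2
  2 × O: no H
  1 × N: 1 H
  1 × N (charge +1): no H
  1 × O (charge -1): no H
  Total hydrogens = 18.
Molecular formula: C12H18N2O5

C12H18N2O5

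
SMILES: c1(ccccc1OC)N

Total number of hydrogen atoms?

9

Hydrogens are implicit in SMILES; fill each atom to its normal valence:
  4 × C (aromatic): 1 H each → 4
  2 × C (aromatic): no H
  1 × C: 3 H
  1 × N: 2 H
  1 × O: no H
  Total hydrogens = 9.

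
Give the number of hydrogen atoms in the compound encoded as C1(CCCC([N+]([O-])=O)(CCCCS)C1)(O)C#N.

18

Hydrogens are implicit in SMILES; fill each atom to its normal valence:
  8 × C: 2 H each → 16
  3 × C: no H
  1 × N (charge +1): no H
  1 × N: no H
  1 × O: 1 H
  1 × O: no H
  1 × O (charge -1): no H
  1 × S: 1 H
  Total hydrogens = 18.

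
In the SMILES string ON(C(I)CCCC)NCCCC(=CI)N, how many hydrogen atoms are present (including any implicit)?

21

Hydrogens are implicit in SMILES; fill each atom to its normal valence:
  6 × C: 2 H each → 12
  2 × C: 1 H each → 2
  2 × I: no H
  1 × C: 3 H
  1 × C: no H
  1 × N: 2 H
  1 × N: 1 H
  1 × N: no H
  1 × O: 1 H
  Total hydrogens = 21.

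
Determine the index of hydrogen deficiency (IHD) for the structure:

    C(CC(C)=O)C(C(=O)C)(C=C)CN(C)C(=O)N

4

Molecular formula from the SMILES: C12H20N2O3.
DoU = (2C + 2 + N − H − X)/2 = (2·12 + 2 + 2 − 20 − 0)/2 = 8/2 = 4.
(Structurally: 0 ring(s) + 4 π bond(s) = 4.)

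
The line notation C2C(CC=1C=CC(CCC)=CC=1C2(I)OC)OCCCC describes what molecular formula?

C18H27IO2

Heavy atoms from the SMILES: 18 C, 1 I, 2 O.
Implicit hydrogens by atom environment:
  7 × C: 2 H each → 14
  3 × C: 3 H each → 9
  3 × C (aromatic): 1 H each → 3
  3 × C (aromatic): no H
  2 × O: no H
  1 × C: 1 H
  1 × C: no H
  1 × I: no H
  Total hydrogens = 27.
Molecular formula: C18H27IO2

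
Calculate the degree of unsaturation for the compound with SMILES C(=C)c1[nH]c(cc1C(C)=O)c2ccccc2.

Molecular formula from the SMILES: C14H13NO.
DoU = (2C + 2 + N − H − X)/2 = (2·14 + 2 + 1 − 13 − 0)/2 = 18/2 = 9.
(Structurally: 2 ring(s) + 7 π bond(s) = 9.)

9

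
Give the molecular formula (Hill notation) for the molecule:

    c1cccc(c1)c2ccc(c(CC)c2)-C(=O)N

C15H15NO

Heavy atoms from the SMILES: 15 C, 1 N, 1 O.
Implicit hydrogens by atom environment:
  8 × C (aromatic): 1 H each → 8
  4 × C (aromatic): no H
  1 × C: 3 H
  1 × C: 2 H
  1 × C: no H
  1 × N: 2 H
  1 × O: no H
  Total hydrogens = 15.
Molecular formula: C15H15NO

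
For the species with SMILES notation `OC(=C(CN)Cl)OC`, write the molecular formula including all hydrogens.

C4H8ClNO2

Heavy atoms from the SMILES: 4 C, 1 Cl, 1 N, 2 O.
Implicit hydrogens by atom environment:
  2 × C: no H
  1 × C: 3 H
  1 × C: 2 H
  1 × Cl: no H
  1 × N: 2 H
  1 × O: 1 H
  1 × O: no H
  Total hydrogens = 8.
Molecular formula: C4H8ClNO2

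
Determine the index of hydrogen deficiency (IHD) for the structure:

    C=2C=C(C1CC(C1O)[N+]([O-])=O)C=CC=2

6

Molecular formula from the SMILES: C10H11NO3.
DoU = (2C + 2 + N − H − X)/2 = (2·10 + 2 + 1 − 11 − 0)/2 = 12/2 = 6.
(Structurally: 2 ring(s) + 4 π bond(s) = 6.)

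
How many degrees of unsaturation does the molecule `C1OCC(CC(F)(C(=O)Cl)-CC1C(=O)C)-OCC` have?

3

Molecular formula from the SMILES: C12H18ClFO4.
DoU = (2C + 2 + N − H − X)/2 = (2·12 + 2 + 0 − 18 − 2)/2 = 6/2 = 3.
(Structurally: 1 ring(s) + 2 π bond(s) = 3.)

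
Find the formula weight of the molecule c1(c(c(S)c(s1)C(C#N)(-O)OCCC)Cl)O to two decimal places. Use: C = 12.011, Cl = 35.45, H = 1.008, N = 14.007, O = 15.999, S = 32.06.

279.75

Molecular formula: C9H10ClNO3S2.
M = 9×12.011 + 1×35.45 + 10×1.008 + 1×14.007 + 3×15.999 + 2×32.06 = 279.75 g/mol.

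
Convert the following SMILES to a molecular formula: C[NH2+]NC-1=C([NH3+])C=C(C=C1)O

Heavy atoms from the SMILES: 7 C, 3 N, 1 O.
Implicit hydrogens by atom environment:
  3 × C (aromatic): 1 H each → 3
  3 × C (aromatic): no H
  1 × C: 3 H
  1 × N (charge +1): 3 H
  1 × N (charge +1): 2 H
  1 × N: 1 H
  1 × O: 1 H
  Total hydrogens = 13.
Net charge +2.
Molecular formula: [C7H13N3O]2+

[C7H13N3O]2+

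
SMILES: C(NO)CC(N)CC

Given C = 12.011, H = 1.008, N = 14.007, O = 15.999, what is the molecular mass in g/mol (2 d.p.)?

118.18

Molecular formula: C5H14N2O.
M = 5×12.011 + 14×1.008 + 2×14.007 + 1×15.999 = 118.18 g/mol.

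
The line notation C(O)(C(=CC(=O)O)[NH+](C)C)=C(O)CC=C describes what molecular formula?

C10H16NO4+

Heavy atoms from the SMILES: 10 C, 1 N, 4 O.
Implicit hydrogens by atom environment:
  4 × C: no H
  3 × O: 1 H each → 3
  2 × C: 3 H each → 6
  2 × C: 2 H each → 4
  2 × C: 1 H each → 2
  1 × N (charge +1): 1 H
  1 × O: no H
  Total hydrogens = 16.
Net charge +1.
Molecular formula: C10H16NO4+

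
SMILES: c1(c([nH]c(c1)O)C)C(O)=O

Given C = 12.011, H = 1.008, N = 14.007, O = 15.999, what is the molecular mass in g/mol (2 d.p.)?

Molecular formula: C6H7NO3.
M = 6×12.011 + 7×1.008 + 1×14.007 + 3×15.999 = 141.13 g/mol.

141.13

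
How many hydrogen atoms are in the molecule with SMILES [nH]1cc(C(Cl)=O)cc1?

Hydrogens are implicit in SMILES; fill each atom to its normal valence:
  3 × C (aromatic): 1 H each → 3
  1 × C (aromatic): no H
  1 × C: no H
  1 × Cl: no H
  1 × N (aromatic): 1 H
  1 × O: no H
  Total hydrogens = 4.

4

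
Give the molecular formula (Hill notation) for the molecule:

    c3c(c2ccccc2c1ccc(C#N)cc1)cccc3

Heavy atoms from the SMILES: 19 C, 1 N.
Implicit hydrogens by atom environment:
  13 × C (aromatic): 1 H each → 13
  5 × C (aromatic): no H
  1 × C: no H
  1 × N: no H
  Total hydrogens = 13.
Molecular formula: C19H13N

C19H13N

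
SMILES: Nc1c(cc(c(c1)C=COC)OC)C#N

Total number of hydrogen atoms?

12

Hydrogens are implicit in SMILES; fill each atom to its normal valence:
  4 × C (aromatic): no H
  2 × C: 3 H each → 6
  2 × C (aromatic): 1 H each → 2
  2 × C: 1 H each → 2
  2 × O: no H
  1 × C: no H
  1 × N: 2 H
  1 × N: no H
  Total hydrogens = 12.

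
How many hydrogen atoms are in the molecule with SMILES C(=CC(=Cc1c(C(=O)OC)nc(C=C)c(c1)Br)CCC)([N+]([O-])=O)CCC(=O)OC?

Hydrogens are implicit in SMILES; fill each atom to its normal valence:
  5 × C: 2 H each → 10
  5 × O: no H
  4 × C (aromatic): no H
  4 × C: no H
  3 × C: 3 H each → 9
  3 × C: 1 H each → 3
  1 × Br: no H
  1 × C (aromatic): 1 H
  1 × N (aromatic): no H
  1 × N (charge +1): no H
  1 × O (charge -1): no H
  Total hydrogens = 23.

23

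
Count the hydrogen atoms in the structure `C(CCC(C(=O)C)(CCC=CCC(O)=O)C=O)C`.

Hydrogens are implicit in SMILES; fill each atom to its normal valence:
  6 × C: 2 H each → 12
  3 × C: 1 H each → 3
  3 × C: no H
  3 × O: no H
  2 × C: 3 H each → 6
  1 × O: 1 H
  Total hydrogens = 22.

22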